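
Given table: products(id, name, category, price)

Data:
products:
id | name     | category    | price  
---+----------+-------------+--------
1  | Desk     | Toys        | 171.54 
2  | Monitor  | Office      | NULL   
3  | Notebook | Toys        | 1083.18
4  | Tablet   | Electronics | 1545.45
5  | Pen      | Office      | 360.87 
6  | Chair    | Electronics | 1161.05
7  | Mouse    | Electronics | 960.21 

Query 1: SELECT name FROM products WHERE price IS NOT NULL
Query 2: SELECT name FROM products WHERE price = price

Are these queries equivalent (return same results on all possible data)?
Yes, equivalent

Both queries return: [('Chair',), ('Desk',), ('Mouse',), ('Notebook',), ('Pen',), ('Tablet',)]

Reason: IS NOT NULL vs self-equality (both exclude NULLs)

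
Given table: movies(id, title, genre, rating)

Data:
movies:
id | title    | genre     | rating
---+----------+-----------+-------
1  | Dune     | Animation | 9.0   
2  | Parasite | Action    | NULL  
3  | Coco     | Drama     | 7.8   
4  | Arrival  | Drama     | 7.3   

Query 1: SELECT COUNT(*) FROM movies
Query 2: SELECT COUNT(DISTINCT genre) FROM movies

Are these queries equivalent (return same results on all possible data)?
No, not equivalent

Query 1 returns: [(4,)]
Query 2 returns: [(3,)]

Reason: COUNT(*) counts rows, COUNT(DISTINCT genre) counts unique genres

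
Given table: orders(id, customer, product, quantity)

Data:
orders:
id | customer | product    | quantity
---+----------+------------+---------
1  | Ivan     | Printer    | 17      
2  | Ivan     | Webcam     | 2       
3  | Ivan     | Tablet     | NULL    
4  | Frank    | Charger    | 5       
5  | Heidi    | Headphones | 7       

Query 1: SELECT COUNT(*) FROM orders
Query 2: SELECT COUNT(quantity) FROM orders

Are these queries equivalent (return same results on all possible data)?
No, not equivalent

Query 1 returns: [(5,)]
Query 2 returns: [(4,)]

Reason: COUNT(*) includes NULLs, COUNT(column) excludes them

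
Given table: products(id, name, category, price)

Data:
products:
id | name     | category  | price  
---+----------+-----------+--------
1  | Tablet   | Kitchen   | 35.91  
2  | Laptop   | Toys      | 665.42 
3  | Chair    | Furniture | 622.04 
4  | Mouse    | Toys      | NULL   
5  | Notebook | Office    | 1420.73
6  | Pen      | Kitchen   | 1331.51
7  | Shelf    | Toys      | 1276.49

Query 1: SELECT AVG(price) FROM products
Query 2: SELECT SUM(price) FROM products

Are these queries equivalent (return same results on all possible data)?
No, not equivalent

Query 1 returns: [(892.0166666666668,)]
Query 2 returns: [(5352.1,)]

Reason: AVG vs SUM give different aggregate values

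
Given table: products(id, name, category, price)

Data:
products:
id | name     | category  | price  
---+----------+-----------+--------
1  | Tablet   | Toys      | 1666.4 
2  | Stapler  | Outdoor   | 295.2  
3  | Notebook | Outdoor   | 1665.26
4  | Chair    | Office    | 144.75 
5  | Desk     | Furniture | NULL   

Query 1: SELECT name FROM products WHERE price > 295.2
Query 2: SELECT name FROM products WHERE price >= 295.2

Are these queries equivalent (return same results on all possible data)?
No, not equivalent

Query 1 returns: [('Tablet',), ('Notebook',)]
Query 2 returns: [('Tablet',), ('Stapler',), ('Notebook',)]

Reason: > vs >= gives different results when price = 295.2 exists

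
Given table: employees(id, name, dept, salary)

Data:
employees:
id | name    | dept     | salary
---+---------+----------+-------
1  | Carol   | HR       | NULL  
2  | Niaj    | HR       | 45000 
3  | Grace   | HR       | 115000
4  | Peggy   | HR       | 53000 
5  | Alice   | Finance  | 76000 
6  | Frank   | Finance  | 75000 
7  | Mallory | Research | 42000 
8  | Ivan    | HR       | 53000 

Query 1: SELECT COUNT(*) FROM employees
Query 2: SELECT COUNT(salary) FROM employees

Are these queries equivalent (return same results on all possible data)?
No, not equivalent

Query 1 returns: [(8,)]
Query 2 returns: [(7,)]

Reason: COUNT(*) includes NULLs, COUNT(column) excludes them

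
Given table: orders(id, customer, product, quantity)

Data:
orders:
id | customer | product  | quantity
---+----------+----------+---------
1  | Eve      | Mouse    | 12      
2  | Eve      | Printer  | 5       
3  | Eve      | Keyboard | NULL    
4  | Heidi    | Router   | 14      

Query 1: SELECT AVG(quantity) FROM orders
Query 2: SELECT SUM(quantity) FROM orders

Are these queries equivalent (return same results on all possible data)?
No, not equivalent

Query 1 returns: [(10.333333333333334,)]
Query 2 returns: [(31,)]

Reason: AVG vs SUM give different aggregate values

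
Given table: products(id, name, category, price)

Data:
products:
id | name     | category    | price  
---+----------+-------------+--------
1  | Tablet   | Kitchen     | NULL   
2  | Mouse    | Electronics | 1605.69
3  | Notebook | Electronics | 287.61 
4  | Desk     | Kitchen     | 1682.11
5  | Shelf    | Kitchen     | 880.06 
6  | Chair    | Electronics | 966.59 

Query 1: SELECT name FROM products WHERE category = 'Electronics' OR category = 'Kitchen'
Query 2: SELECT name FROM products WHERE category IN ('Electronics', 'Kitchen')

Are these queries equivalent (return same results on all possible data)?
Yes, equivalent

Both queries return: [('Chair',), ('Desk',), ('Mouse',), ('Notebook',), ('Shelf',), ('Tablet',)]

Reason: OR vs IN are equivalent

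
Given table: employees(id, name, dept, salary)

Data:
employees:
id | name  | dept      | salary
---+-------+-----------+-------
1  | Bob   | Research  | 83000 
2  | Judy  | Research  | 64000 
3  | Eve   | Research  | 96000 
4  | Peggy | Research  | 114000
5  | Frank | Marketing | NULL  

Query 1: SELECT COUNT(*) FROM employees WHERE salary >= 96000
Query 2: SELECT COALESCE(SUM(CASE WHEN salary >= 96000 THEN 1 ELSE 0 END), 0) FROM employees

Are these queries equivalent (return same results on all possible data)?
Yes, equivalent

Both queries return: [(2,)]

Reason: COUNT with WHERE vs conditional SUM (COALESCE handles empty-table NULL)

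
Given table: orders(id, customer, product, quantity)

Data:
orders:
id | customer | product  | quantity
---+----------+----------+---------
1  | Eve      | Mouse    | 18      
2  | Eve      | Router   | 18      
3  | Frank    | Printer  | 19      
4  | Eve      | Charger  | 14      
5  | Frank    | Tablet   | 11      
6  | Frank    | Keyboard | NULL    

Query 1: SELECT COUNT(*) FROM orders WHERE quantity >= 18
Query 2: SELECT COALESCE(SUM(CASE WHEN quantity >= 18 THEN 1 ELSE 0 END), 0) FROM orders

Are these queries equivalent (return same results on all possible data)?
Yes, equivalent

Both queries return: [(3,)]

Reason: COUNT with WHERE vs conditional SUM (COALESCE handles empty-table NULL)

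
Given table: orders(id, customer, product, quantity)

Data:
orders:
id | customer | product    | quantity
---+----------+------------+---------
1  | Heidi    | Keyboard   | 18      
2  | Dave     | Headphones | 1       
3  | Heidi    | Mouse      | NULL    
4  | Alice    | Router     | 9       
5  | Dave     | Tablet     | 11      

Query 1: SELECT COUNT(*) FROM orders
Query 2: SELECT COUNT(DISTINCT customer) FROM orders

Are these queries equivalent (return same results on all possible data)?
No, not equivalent

Query 1 returns: [(5,)]
Query 2 returns: [(3,)]

Reason: COUNT(*) counts rows, COUNT(DISTINCT customer) counts unique customers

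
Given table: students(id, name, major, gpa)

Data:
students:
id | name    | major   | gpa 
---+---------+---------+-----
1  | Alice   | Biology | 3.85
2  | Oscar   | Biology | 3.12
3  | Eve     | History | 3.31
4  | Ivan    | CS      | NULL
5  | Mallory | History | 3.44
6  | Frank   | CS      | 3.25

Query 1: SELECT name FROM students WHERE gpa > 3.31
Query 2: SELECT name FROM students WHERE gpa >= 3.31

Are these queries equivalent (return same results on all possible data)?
No, not equivalent

Query 1 returns: [('Alice',), ('Mallory',)]
Query 2 returns: [('Alice',), ('Eve',), ('Mallory',)]

Reason: > vs >= gives different results when gpa = 3.31 exists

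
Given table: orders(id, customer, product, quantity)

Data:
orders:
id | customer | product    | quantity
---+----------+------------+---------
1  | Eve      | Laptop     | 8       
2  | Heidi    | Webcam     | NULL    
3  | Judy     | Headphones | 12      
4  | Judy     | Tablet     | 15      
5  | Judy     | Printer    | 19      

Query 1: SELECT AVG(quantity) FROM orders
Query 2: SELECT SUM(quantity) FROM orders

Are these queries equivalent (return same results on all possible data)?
No, not equivalent

Query 1 returns: [(13.5,)]
Query 2 returns: [(54,)]

Reason: AVG vs SUM give different aggregate values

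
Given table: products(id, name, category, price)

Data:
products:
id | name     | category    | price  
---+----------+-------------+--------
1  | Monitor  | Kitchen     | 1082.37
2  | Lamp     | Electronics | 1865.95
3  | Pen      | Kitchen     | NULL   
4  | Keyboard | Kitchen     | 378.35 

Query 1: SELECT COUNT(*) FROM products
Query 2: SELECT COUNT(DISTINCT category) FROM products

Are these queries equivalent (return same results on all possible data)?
No, not equivalent

Query 1 returns: [(4,)]
Query 2 returns: [(2,)]

Reason: COUNT(*) counts rows, COUNT(DISTINCT category) counts unique categorys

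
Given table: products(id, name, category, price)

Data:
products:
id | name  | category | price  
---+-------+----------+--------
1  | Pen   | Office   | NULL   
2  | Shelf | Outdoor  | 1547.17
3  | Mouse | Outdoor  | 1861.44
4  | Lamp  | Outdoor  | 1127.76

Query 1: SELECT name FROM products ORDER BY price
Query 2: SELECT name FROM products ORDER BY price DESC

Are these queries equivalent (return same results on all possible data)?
No, not equivalent

Query 1 returns: [('Pen',), ('Lamp',), ('Shelf',), ('Mouse',)]
Query 2 returns: [('Mouse',), ('Shelf',), ('Lamp',), ('Pen',)]

Reason: ASC vs DESC gives opposite ordering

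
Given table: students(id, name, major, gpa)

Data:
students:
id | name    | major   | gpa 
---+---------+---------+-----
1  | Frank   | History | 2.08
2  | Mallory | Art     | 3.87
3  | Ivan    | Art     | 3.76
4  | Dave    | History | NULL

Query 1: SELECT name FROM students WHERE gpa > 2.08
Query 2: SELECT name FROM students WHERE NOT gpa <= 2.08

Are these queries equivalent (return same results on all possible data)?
Yes, equivalent

Both queries return: [('Ivan',), ('Mallory',)]

Reason: Both filter gpa > 2.08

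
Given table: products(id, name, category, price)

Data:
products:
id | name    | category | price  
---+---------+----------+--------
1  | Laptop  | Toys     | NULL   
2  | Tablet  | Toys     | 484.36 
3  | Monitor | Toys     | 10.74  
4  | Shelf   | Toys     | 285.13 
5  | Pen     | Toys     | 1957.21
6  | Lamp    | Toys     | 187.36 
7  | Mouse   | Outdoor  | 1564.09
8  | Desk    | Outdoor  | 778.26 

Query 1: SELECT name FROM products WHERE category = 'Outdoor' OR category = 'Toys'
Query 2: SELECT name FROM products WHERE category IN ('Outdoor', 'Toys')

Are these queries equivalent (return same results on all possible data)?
Yes, equivalent

Both queries return: [('Desk',), ('Lamp',), ('Laptop',), ('Monitor',), ('Mouse',), ('Pen',), ('Shelf',), ('Tablet',)]

Reason: OR vs IN are equivalent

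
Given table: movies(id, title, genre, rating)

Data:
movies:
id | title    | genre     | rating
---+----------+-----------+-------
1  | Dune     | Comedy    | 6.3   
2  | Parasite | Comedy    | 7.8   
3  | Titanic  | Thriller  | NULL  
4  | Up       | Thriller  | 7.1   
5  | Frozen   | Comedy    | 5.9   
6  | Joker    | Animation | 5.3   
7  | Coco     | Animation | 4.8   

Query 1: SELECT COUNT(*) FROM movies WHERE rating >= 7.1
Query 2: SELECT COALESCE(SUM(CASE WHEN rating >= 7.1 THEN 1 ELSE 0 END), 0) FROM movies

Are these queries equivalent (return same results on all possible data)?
Yes, equivalent

Both queries return: [(2,)]

Reason: COUNT with WHERE vs conditional SUM (COALESCE handles empty-table NULL)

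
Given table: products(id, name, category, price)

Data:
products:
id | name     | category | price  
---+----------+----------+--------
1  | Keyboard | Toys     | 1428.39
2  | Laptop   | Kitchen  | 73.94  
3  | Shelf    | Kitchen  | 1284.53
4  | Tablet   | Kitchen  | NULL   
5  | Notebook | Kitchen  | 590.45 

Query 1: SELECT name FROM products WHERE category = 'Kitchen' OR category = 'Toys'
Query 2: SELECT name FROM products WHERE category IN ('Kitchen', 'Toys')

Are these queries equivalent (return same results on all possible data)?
Yes, equivalent

Both queries return: [('Keyboard',), ('Laptop',), ('Notebook',), ('Shelf',), ('Tablet',)]

Reason: OR vs IN are equivalent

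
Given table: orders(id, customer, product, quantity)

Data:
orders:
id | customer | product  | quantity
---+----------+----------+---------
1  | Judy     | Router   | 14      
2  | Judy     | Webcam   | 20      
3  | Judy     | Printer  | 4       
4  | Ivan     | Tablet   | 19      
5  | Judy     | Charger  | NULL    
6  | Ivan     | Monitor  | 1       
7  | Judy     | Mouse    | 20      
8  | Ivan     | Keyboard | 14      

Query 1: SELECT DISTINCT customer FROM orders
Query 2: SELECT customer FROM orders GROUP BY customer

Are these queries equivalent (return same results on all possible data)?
Yes, equivalent

Both queries return: [('Ivan',), ('Judy',)]

Reason: Both get unique customers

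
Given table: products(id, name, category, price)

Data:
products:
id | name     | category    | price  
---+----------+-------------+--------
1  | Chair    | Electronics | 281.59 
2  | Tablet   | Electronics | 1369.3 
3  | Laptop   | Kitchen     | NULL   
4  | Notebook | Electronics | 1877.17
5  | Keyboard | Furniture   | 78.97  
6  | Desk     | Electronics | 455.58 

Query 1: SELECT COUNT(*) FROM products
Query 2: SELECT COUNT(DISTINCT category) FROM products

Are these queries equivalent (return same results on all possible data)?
No, not equivalent

Query 1 returns: [(6,)]
Query 2 returns: [(3,)]

Reason: COUNT(*) counts rows, COUNT(DISTINCT category) counts unique categorys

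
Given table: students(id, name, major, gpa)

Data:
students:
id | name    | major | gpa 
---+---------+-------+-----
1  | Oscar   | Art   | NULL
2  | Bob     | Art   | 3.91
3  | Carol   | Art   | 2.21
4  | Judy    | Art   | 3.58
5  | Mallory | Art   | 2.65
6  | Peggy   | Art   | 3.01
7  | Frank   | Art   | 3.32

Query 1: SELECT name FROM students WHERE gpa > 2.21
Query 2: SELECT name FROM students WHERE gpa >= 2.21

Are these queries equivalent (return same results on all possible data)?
No, not equivalent

Query 1 returns: [('Bob',), ('Judy',), ('Mallory',), ('Peggy',), ('Frank',)]
Query 2 returns: [('Bob',), ('Carol',), ('Judy',), ('Mallory',), ('Peggy',), ('Frank',)]

Reason: > vs >= gives different results when gpa = 2.21 exists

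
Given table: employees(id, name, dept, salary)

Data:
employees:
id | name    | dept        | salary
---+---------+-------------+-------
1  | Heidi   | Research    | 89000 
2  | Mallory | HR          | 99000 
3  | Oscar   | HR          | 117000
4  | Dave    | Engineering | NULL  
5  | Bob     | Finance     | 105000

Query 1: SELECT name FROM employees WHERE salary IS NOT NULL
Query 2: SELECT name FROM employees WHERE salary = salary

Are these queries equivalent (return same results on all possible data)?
Yes, equivalent

Both queries return: [('Bob',), ('Heidi',), ('Mallory',), ('Oscar',)]

Reason: IS NOT NULL vs self-equality (both exclude NULLs)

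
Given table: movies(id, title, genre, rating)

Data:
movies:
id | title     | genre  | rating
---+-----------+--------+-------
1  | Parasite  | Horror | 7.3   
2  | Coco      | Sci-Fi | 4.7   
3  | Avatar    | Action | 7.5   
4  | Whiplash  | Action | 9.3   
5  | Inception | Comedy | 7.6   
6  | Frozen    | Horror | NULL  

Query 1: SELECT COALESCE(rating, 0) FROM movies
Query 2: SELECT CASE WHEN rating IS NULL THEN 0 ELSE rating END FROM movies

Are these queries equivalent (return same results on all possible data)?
Yes, equivalent

Both queries return: [(0,), (4.7,), (7.3,), (7.5,), (7.6,), (9.3,)]

Reason: COALESCE vs CASE for NULL handling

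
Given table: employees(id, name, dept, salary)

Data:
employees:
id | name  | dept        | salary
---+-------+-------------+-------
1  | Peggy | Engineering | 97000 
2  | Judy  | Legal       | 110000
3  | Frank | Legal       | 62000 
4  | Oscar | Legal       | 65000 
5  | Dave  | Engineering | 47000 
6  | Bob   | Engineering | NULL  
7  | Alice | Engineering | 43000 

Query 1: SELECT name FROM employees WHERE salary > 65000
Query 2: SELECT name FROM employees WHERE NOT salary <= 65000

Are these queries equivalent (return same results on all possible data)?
Yes, equivalent

Both queries return: [('Judy',), ('Peggy',)]

Reason: Both filter salary > 65000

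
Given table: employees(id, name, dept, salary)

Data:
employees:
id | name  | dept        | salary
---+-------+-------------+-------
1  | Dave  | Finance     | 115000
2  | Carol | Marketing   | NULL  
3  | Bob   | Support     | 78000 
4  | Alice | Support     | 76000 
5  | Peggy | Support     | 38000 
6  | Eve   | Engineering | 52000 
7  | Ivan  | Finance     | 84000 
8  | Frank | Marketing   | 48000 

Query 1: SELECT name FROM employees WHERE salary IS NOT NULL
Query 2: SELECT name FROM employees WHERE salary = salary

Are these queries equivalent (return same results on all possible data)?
Yes, equivalent

Both queries return: [('Alice',), ('Bob',), ('Dave',), ('Eve',), ('Frank',), ('Ivan',), ('Peggy',)]

Reason: IS NOT NULL vs self-equality (both exclude NULLs)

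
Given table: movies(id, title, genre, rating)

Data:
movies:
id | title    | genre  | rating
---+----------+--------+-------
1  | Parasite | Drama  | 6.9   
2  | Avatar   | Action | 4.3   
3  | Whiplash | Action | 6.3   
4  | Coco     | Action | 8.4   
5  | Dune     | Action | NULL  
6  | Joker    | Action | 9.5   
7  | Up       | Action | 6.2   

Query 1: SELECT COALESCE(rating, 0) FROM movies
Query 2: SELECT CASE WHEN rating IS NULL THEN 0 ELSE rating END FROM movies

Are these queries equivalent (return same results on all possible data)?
Yes, equivalent

Both queries return: [(0,), (4.3,), (6.2,), (6.3,), (6.9,), (8.4,), (9.5,)]

Reason: COALESCE vs CASE for NULL handling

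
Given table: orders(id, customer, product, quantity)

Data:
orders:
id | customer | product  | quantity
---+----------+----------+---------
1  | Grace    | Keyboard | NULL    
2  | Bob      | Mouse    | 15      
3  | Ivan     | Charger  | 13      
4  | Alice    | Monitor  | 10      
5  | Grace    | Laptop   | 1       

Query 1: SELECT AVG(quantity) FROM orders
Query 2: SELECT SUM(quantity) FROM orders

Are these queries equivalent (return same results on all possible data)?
No, not equivalent

Query 1 returns: [(9.75,)]
Query 2 returns: [(39,)]

Reason: AVG vs SUM give different aggregate values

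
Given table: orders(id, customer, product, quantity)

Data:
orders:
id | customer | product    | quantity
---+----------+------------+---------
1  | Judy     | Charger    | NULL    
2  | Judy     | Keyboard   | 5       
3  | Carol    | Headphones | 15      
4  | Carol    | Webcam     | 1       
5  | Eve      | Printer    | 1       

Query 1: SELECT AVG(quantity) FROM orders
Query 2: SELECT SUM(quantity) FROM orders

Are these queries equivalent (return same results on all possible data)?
No, not equivalent

Query 1 returns: [(5.5,)]
Query 2 returns: [(22,)]

Reason: AVG vs SUM give different aggregate values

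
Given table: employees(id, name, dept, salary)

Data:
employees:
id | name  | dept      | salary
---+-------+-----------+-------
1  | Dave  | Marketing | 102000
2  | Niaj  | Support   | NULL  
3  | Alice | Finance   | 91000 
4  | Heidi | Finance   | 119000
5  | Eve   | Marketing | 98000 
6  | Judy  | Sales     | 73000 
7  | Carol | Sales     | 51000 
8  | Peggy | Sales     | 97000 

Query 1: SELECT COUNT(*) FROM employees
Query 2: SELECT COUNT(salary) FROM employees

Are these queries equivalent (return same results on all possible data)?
No, not equivalent

Query 1 returns: [(8,)]
Query 2 returns: [(7,)]

Reason: COUNT(*) includes NULLs, COUNT(column) excludes them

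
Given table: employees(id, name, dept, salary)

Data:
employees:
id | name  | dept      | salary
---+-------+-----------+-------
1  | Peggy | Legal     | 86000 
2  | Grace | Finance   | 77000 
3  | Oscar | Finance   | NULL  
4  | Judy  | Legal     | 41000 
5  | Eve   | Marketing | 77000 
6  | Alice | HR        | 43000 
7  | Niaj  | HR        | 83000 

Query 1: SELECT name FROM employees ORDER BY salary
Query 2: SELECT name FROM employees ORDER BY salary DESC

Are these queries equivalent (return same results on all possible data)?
No, not equivalent

Query 1 returns: [('Oscar',), ('Judy',), ('Alice',), ('Grace',), ('Eve',), ('Niaj',), ('Peggy',)]
Query 2 returns: [('Peggy',), ('Niaj',), ('Grace',), ('Eve',), ('Alice',), ('Judy',), ('Oscar',)]

Reason: ASC vs DESC gives opposite ordering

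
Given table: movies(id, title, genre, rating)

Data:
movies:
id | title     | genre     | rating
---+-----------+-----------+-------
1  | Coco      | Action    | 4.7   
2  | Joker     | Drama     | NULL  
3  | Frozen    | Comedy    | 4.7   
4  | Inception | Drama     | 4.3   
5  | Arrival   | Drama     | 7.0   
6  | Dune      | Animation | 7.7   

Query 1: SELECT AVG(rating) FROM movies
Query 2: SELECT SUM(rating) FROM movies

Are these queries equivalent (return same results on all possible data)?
No, not equivalent

Query 1 returns: [(5.68,)]
Query 2 returns: [(28.4,)]

Reason: AVG vs SUM give different aggregate values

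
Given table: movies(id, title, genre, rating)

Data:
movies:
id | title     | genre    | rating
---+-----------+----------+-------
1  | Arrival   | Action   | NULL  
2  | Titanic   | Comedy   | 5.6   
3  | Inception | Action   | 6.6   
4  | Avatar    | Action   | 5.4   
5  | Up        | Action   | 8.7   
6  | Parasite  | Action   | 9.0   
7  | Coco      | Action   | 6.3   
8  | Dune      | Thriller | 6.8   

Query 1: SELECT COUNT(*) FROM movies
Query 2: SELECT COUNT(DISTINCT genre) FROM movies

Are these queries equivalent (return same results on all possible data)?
No, not equivalent

Query 1 returns: [(8,)]
Query 2 returns: [(3,)]

Reason: COUNT(*) counts rows, COUNT(DISTINCT genre) counts unique genres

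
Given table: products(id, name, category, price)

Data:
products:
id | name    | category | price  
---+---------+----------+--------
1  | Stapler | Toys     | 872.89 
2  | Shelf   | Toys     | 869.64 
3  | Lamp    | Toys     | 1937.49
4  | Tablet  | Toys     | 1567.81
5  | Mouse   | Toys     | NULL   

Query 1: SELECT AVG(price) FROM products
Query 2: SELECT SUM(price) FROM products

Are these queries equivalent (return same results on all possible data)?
No, not equivalent

Query 1 returns: [(1311.9575,)]
Query 2 returns: [(5247.83,)]

Reason: AVG vs SUM give different aggregate values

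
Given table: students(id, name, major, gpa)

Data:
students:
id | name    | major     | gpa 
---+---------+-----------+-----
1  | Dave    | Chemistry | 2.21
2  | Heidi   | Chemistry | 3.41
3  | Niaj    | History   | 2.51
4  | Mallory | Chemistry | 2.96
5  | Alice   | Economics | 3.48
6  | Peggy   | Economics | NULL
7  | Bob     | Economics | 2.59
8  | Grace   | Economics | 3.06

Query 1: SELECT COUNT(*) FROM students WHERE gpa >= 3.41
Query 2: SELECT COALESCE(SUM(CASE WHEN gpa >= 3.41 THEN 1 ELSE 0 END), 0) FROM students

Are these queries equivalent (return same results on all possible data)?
Yes, equivalent

Both queries return: [(2,)]

Reason: COUNT with WHERE vs conditional SUM (COALESCE handles empty-table NULL)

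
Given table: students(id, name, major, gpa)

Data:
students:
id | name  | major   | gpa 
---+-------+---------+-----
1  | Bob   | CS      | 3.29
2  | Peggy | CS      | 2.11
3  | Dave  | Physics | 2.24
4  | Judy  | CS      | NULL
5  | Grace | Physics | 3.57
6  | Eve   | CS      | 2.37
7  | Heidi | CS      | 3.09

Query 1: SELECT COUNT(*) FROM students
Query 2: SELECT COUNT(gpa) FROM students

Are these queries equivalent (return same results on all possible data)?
No, not equivalent

Query 1 returns: [(7,)]
Query 2 returns: [(6,)]

Reason: COUNT(*) includes NULLs, COUNT(column) excludes them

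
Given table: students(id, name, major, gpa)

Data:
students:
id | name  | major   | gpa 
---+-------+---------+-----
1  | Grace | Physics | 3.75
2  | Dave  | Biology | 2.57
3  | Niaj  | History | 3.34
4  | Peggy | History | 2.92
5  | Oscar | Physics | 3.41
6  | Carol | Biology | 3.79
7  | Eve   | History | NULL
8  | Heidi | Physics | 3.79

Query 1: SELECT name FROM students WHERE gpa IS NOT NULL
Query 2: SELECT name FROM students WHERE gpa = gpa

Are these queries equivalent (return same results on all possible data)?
Yes, equivalent

Both queries return: [('Carol',), ('Dave',), ('Grace',), ('Heidi',), ('Niaj',), ('Oscar',), ('Peggy',)]

Reason: IS NOT NULL vs self-equality (both exclude NULLs)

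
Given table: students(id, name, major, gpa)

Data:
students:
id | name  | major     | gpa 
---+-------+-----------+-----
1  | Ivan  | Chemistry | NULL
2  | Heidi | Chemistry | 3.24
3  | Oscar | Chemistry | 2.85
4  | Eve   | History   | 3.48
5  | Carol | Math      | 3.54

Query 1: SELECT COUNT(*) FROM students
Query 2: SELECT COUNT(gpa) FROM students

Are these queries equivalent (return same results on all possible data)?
No, not equivalent

Query 1 returns: [(5,)]
Query 2 returns: [(4,)]

Reason: COUNT(*) includes NULLs, COUNT(column) excludes them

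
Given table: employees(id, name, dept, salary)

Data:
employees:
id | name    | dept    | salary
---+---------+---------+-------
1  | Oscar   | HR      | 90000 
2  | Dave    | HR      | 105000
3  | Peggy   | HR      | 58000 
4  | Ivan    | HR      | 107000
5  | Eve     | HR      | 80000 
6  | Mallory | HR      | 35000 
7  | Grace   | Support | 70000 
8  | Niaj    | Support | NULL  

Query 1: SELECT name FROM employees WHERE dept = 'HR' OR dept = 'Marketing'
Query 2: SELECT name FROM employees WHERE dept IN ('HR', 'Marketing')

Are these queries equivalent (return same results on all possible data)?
Yes, equivalent

Both queries return: [('Dave',), ('Eve',), ('Ivan',), ('Mallory',), ('Oscar',), ('Peggy',)]

Reason: OR vs IN are equivalent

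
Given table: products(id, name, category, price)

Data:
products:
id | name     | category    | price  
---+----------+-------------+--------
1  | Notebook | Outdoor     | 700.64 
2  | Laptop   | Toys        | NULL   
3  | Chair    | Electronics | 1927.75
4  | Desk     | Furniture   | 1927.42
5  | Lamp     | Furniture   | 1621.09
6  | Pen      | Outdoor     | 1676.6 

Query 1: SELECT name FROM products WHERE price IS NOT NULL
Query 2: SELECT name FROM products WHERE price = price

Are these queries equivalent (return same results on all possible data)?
Yes, equivalent

Both queries return: [('Chair',), ('Desk',), ('Lamp',), ('Notebook',), ('Pen',)]

Reason: IS NOT NULL vs self-equality (both exclude NULLs)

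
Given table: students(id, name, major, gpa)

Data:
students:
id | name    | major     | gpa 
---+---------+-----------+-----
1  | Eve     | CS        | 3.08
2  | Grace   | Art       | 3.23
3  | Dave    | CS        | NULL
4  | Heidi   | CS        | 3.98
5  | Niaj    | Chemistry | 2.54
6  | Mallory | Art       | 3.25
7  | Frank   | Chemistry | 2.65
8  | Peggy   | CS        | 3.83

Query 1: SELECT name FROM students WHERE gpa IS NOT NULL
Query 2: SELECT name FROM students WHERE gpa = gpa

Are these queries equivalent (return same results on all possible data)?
Yes, equivalent

Both queries return: [('Eve',), ('Frank',), ('Grace',), ('Heidi',), ('Mallory',), ('Niaj',), ('Peggy',)]

Reason: IS NOT NULL vs self-equality (both exclude NULLs)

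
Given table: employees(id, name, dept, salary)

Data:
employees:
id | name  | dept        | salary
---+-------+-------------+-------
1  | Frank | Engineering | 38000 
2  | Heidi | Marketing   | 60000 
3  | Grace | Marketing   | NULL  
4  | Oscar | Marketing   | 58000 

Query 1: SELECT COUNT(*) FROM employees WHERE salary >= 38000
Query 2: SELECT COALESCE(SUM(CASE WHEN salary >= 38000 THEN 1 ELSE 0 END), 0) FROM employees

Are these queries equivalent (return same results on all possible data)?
Yes, equivalent

Both queries return: [(3,)]

Reason: COUNT with WHERE vs conditional SUM (COALESCE handles empty-table NULL)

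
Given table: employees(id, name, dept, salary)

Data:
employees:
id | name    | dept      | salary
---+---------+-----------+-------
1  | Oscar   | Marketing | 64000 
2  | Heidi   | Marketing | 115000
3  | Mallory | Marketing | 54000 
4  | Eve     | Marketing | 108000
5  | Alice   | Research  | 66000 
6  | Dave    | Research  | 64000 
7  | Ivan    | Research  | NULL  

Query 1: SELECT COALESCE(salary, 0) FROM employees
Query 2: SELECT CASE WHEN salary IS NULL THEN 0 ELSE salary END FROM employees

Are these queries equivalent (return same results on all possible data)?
Yes, equivalent

Both queries return: [(0,), (54000,), (64000,), (64000,), (66000,), (108000,), (115000,)]

Reason: COALESCE vs CASE for NULL handling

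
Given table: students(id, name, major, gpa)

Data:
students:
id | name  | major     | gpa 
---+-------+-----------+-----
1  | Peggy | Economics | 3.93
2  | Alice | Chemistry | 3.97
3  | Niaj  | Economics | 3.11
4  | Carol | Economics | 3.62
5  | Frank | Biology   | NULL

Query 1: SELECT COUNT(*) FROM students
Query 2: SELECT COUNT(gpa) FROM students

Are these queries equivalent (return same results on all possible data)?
No, not equivalent

Query 1 returns: [(5,)]
Query 2 returns: [(4,)]

Reason: COUNT(*) includes NULLs, COUNT(column) excludes them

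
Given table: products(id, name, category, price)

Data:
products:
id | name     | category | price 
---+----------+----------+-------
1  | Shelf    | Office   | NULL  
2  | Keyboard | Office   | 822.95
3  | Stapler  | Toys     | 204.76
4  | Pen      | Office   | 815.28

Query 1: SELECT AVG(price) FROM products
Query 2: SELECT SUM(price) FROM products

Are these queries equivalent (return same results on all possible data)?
No, not equivalent

Query 1 returns: [(614.33,)]
Query 2 returns: [(1842.99,)]

Reason: AVG vs SUM give different aggregate values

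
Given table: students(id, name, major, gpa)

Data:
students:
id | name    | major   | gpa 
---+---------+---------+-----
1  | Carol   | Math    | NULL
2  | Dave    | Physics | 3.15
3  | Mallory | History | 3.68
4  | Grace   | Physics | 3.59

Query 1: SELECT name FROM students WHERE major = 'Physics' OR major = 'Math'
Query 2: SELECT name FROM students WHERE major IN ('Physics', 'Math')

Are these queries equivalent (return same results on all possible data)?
Yes, equivalent

Both queries return: [('Carol',), ('Dave',), ('Grace',)]

Reason: OR vs IN are equivalent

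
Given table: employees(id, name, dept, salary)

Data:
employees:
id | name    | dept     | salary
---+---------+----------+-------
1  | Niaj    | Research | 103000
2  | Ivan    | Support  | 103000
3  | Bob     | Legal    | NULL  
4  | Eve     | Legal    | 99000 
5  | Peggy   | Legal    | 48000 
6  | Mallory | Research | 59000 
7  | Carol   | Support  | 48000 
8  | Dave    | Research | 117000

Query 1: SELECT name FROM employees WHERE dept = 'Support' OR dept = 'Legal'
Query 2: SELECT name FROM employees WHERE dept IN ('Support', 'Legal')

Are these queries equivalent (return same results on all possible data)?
Yes, equivalent

Both queries return: [('Bob',), ('Carol',), ('Eve',), ('Ivan',), ('Peggy',)]

Reason: OR vs IN are equivalent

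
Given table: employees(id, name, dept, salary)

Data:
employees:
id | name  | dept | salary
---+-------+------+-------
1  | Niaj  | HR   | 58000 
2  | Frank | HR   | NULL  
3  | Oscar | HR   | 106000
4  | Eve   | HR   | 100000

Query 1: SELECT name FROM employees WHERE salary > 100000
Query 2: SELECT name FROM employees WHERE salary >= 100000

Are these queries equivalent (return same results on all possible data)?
No, not equivalent

Query 1 returns: [('Oscar',)]
Query 2 returns: [('Oscar',), ('Eve',)]

Reason: > vs >= gives different results when salary = 100000 exists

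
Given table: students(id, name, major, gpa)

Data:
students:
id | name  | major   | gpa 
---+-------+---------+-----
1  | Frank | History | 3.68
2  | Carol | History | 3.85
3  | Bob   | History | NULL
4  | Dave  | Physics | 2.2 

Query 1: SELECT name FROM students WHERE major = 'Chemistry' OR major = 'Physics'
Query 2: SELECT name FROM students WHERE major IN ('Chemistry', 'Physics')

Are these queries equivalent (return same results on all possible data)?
Yes, equivalent

Both queries return: [('Dave',)]

Reason: OR vs IN are equivalent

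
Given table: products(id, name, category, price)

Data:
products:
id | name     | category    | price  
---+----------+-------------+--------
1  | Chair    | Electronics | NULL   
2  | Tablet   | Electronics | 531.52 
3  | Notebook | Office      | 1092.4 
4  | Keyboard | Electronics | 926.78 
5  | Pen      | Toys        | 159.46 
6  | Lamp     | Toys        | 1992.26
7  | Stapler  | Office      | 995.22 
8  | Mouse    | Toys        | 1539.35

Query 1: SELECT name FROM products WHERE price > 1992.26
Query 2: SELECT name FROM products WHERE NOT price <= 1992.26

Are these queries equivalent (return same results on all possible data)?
Yes, equivalent

Both queries return: []

Reason: Both filter price > 1992.26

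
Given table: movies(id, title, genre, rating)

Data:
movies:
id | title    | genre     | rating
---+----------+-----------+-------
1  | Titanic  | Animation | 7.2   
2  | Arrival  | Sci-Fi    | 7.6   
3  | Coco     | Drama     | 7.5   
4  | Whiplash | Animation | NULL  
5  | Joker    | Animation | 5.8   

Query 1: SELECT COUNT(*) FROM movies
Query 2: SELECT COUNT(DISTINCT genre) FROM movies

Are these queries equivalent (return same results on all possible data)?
No, not equivalent

Query 1 returns: [(5,)]
Query 2 returns: [(3,)]

Reason: COUNT(*) counts rows, COUNT(DISTINCT genre) counts unique genres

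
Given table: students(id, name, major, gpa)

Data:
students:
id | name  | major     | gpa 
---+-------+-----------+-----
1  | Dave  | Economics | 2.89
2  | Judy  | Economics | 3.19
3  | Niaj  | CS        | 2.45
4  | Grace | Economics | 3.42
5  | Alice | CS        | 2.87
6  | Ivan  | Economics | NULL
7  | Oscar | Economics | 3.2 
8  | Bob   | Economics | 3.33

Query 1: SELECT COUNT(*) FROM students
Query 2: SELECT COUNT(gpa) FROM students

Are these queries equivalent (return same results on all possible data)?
No, not equivalent

Query 1 returns: [(8,)]
Query 2 returns: [(7,)]

Reason: COUNT(*) includes NULLs, COUNT(column) excludes them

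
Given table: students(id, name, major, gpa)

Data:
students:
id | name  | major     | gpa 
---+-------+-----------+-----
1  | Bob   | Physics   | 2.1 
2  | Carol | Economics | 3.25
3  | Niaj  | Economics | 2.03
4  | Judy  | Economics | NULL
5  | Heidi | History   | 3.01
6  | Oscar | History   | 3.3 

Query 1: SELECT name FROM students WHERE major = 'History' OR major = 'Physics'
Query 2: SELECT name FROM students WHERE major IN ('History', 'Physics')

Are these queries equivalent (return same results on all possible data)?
Yes, equivalent

Both queries return: [('Bob',), ('Heidi',), ('Oscar',)]

Reason: OR vs IN are equivalent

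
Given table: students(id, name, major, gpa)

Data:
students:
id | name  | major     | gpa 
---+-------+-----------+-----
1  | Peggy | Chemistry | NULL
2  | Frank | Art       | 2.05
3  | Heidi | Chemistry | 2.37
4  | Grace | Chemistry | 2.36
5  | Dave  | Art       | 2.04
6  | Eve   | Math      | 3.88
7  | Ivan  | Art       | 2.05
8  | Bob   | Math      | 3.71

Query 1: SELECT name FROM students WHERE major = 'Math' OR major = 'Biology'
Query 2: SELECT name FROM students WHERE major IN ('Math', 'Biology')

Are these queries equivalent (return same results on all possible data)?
Yes, equivalent

Both queries return: [('Bob',), ('Eve',)]

Reason: OR vs IN are equivalent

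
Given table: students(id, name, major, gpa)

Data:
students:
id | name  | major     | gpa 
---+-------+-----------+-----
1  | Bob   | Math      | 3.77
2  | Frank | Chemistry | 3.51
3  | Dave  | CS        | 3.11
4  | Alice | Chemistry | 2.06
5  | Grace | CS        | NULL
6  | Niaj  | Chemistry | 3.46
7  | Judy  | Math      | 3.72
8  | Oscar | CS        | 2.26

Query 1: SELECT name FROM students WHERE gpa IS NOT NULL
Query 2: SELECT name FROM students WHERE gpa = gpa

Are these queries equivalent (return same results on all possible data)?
Yes, equivalent

Both queries return: [('Alice',), ('Bob',), ('Dave',), ('Frank',), ('Judy',), ('Niaj',), ('Oscar',)]

Reason: IS NOT NULL vs self-equality (both exclude NULLs)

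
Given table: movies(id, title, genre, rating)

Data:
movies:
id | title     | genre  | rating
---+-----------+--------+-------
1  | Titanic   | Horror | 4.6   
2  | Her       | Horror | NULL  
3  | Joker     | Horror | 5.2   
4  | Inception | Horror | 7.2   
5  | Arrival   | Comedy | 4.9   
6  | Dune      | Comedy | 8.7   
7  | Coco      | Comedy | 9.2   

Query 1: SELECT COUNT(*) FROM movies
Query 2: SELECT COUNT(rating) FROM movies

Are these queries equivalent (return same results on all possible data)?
No, not equivalent

Query 1 returns: [(7,)]
Query 2 returns: [(6,)]

Reason: COUNT(*) includes NULLs, COUNT(column) excludes them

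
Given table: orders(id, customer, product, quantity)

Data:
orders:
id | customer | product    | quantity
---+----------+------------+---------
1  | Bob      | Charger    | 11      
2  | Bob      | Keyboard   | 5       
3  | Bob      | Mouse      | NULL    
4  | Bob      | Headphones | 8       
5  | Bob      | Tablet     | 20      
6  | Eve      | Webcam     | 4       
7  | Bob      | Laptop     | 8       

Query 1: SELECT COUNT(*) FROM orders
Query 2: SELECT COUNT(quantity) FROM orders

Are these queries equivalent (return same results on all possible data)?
No, not equivalent

Query 1 returns: [(7,)]
Query 2 returns: [(6,)]

Reason: COUNT(*) includes NULLs, COUNT(column) excludes them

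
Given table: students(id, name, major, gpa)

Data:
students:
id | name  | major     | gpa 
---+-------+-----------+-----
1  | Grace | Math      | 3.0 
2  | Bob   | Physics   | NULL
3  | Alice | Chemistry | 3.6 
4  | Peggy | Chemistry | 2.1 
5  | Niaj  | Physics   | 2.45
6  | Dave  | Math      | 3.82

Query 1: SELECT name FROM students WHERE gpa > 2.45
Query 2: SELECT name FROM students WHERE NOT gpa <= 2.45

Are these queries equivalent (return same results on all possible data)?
Yes, equivalent

Both queries return: [('Alice',), ('Dave',), ('Grace',)]

Reason: Both filter gpa > 2.45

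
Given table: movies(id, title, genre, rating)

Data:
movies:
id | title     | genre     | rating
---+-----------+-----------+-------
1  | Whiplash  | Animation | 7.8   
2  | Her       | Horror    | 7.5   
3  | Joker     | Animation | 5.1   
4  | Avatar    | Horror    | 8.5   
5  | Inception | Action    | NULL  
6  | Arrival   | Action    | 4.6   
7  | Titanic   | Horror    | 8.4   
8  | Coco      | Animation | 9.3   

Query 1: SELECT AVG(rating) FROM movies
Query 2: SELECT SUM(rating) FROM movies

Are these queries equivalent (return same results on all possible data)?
No, not equivalent

Query 1 returns: [(7.314285714285715,)]
Query 2 returns: [(51.2,)]

Reason: AVG vs SUM give different aggregate values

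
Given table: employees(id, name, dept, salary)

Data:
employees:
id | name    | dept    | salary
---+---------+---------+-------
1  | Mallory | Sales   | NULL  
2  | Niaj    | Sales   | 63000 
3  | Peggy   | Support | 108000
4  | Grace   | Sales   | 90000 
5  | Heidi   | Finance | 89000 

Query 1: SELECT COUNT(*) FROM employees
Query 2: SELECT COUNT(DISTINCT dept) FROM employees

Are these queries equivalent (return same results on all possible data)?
No, not equivalent

Query 1 returns: [(5,)]
Query 2 returns: [(3,)]

Reason: COUNT(*) counts rows, COUNT(DISTINCT dept) counts unique depts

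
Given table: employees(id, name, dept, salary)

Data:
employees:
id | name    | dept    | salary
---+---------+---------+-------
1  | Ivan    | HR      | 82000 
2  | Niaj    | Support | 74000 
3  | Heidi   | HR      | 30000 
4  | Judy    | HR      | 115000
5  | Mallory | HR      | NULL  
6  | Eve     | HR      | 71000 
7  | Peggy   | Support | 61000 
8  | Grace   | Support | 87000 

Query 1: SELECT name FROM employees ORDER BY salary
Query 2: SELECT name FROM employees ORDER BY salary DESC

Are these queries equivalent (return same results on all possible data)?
No, not equivalent

Query 1 returns: [('Mallory',), ('Heidi',), ('Peggy',), ('Eve',), ('Niaj',), ('Ivan',), ('Grace',), ('Judy',)]
Query 2 returns: [('Judy',), ('Grace',), ('Ivan',), ('Niaj',), ('Eve',), ('Peggy',), ('Heidi',), ('Mallory',)]

Reason: ASC vs DESC gives opposite ordering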